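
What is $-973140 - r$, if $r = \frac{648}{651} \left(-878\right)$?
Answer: $- \frac{210981732}{217} \approx -9.7227 \cdot 10^{5}$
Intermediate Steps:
$r = - \frac{189648}{217}$ ($r = 648 \cdot \frac{1}{651} \left(-878\right) = \frac{216}{217} \left(-878\right) = - \frac{189648}{217} \approx -873.95$)
$-973140 - r = -973140 - - \frac{189648}{217} = -973140 + \frac{189648}{217} = - \frac{210981732}{217}$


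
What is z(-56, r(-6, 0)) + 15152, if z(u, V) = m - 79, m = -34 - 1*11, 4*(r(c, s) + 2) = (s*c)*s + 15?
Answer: 15028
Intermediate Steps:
r(c, s) = 7/4 + c*s²/4 (r(c, s) = -2 + ((s*c)*s + 15)/4 = -2 + ((c*s)*s + 15)/4 = -2 + (c*s² + 15)/4 = -2 + (15 + c*s²)/4 = -2 + (15/4 + c*s²/4) = 7/4 + c*s²/4)
m = -45 (m = -34 - 11 = -45)
z(u, V) = -124 (z(u, V) = -45 - 79 = -124)
z(-56, r(-6, 0)) + 15152 = -124 + 15152 = 15028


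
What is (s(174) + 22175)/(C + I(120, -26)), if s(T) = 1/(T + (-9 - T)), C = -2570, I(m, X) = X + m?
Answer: -99787/11142 ≈ -8.9559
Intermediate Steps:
s(T) = -1/9 (s(T) = 1/(-9) = -1/9)
(s(174) + 22175)/(C + I(120, -26)) = (-1/9 + 22175)/(-2570 + (-26 + 120)) = 199574/(9*(-2570 + 94)) = (199574/9)/(-2476) = (199574/9)*(-1/2476) = -99787/11142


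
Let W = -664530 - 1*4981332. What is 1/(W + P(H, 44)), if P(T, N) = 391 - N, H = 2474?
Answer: -1/5645515 ≈ -1.7713e-7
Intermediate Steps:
W = -5645862 (W = -664530 - 4981332 = -5645862)
1/(W + P(H, 44)) = 1/(-5645862 + (391 - 1*44)) = 1/(-5645862 + (391 - 44)) = 1/(-5645862 + 347) = 1/(-5645515) = -1/5645515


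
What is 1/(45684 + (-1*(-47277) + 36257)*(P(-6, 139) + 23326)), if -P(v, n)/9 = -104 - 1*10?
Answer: 1/2034265652 ≈ 4.9158e-10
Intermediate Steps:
P(v, n) = 1026 (P(v, n) = -9*(-104 - 1*10) = -9*(-104 - 10) = -9*(-114) = 1026)
1/(45684 + (-1*(-47277) + 36257)*(P(-6, 139) + 23326)) = 1/(45684 + (-1*(-47277) + 36257)*(1026 + 23326)) = 1/(45684 + (47277 + 36257)*24352) = 1/(45684 + 83534*24352) = 1/(45684 + 2034219968) = 1/2034265652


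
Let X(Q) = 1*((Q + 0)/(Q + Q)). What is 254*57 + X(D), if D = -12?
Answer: 28957/2 ≈ 14479.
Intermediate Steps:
X(Q) = ½ (X(Q) = 1*(Q/((2*Q))) = 1*(Q*(1/(2*Q))) = 1*(½) = ½)
254*57 + X(D) = 254*57 + ½ = 14478 + ½ = 28957/2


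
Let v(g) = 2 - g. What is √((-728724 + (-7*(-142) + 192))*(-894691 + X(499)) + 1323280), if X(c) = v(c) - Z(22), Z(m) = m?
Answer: 6*√18091683785 ≈ 8.0703e+5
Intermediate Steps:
X(c) = -20 - c (X(c) = (2 - c) - 1*22 = (2 - c) - 22 = -20 - c)
√((-728724 + (-7*(-142) + 192))*(-894691 + X(499)) + 1323280) = √((-728724 + (-7*(-142) + 192))*(-894691 + (-20 - 1*499)) + 1323280) = √((-728724 + (994 + 192))*(-894691 + (-20 - 499)) + 1323280) = √((-728724 + 1186)*(-894691 - 519) + 1323280) = √(-727538*(-895210) + 1323280) = √(651299292980 + 1323280) = √651300616260 = 6*√18091683785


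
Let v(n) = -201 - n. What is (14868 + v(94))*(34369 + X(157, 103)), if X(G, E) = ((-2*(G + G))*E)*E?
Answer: -96591053559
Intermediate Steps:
X(G, E) = -4*G*E**2 (X(G, E) = ((-4*G)*E)*E = (-4*E*G)*E = -4*G*E**2)
(14868 + v(94))*(34369 + X(157, 103)) = (14868 + (-201 - 1*94))*(34369 - 4*157*103**2) = (14868 + (-201 - 94))*(34369 - 4*157*10609) = (14868 - 295)*(34369 - 6662452) = 14573*(-6628083) = -96591053559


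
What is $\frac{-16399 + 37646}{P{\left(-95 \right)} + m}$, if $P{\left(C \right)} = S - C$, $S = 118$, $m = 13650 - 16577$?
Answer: $- \frac{21247}{2714} \approx -7.8287$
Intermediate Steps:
$m = -2927$
$P{\left(C \right)} = 118 - C$
$\frac{-16399 + 37646}{P{\left(-95 \right)} + m} = \frac{-16399 + 37646}{\left(118 - -95\right) - 2927} = \frac{21247}{\left(118 + 95\right) - 2927} = \frac{21247}{213 - 2927} = \frac{21247}{-2714} = 21247 \left(- \frac{1}{2714}\right) = - \frac{21247}{2714}$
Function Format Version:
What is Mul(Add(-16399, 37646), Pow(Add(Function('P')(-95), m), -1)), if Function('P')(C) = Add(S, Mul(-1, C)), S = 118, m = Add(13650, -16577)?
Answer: Rational(-21247, 2714) ≈ -7.8287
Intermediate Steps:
m = -2927
Function('P')(C) = Add(118, Mul(-1, C))
Mul(Add(-16399, 37646), Pow(Add(Function('P')(-95), m), -1)) = Mul(Add(-16399, 37646), Pow(Add(Add(118, Mul(-1, -95)), -2927), -1)) = Mul(21247, Pow(Add(Add(118, 95), -2927), -1)) = Mul(21247, Pow(Add(213, -2927), -1)) = Mul(21247, Pow(-2714, -1)) = Mul(21247, Rational(-1, 2714)) = Rational(-21247, 2714)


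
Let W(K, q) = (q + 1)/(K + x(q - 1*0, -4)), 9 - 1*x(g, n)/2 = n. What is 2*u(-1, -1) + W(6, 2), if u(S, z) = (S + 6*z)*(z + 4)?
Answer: -1341/32 ≈ -41.906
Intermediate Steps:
x(g, n) = 18 - 2*n
u(S, z) = (4 + z)*(S + 6*z) (u(S, z) = (S + 6*z)*(4 + z) = (4 + z)*(S + 6*z))
W(K, q) = (1 + q)/(26 + K) (W(K, q) = (q + 1)/(K + (18 - 2*(-4))) = (1 + q)/(K + (18 + 8)) = (1 + q)/(K + 26) = (1 + q)/(26 + K))
2*u(-1, -1) + W(6, 2) = 2*(4*(-1) + 6*(-1)² + 24*(-1) - 1*(-1)) + (1 + 2)/(26 + 6) = 2*(-4 + 6*1 - 24 + 1) + 3/32 = 2*(-4 + 6 - 24 + 1) + (1/32)*3 = 2*(-21) + 3/32 = -42 + 3/32 = -1341/32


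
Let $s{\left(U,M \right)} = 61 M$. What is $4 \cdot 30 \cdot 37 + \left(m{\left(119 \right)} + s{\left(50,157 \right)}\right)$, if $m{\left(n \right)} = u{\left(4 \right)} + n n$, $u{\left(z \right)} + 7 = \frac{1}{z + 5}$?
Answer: $\frac{253540}{9} \approx 28171.0$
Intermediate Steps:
$u{\left(z \right)} = -7 + \frac{1}{5 + z}$ ($u{\left(z \right)} = -7 + \frac{1}{z + 5} = -7 + \frac{1}{5 + z}$)
$m{\left(n \right)} = - \frac{62}{9} + n^{2}$ ($m{\left(n \right)} = \frac{-34 - 28}{5 + 4} + n n = \frac{-34 - 28}{9} + n^{2} = \frac{1}{9} \left(-62\right) + n^{2} = - \frac{62}{9} + n^{2}$)
$4 \cdot 30 \cdot 37 + \left(m{\left(119 \right)} + s{\left(50,157 \right)}\right) = 4 \cdot 30 \cdot 37 + \left(\left(- \frac{62}{9} + 119^{2}\right) + 61 \cdot 157\right) = 120 \cdot 37 + \left(\left(- \frac{62}{9} + 14161\right) + 9577\right) = 4440 + \left(\frac{127387}{9} + 9577\right) = 4440 + \frac{213580}{9} = \frac{253540}{9}$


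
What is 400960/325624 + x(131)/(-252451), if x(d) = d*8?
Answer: 12610187376/10275513053 ≈ 1.2272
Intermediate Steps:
x(d) = 8*d
400960/325624 + x(131)/(-252451) = 400960/325624 + (8*131)/(-252451) = 400960*(1/325624) + 1048*(-1/252451) = 50120/40703 - 1048/252451 = 12610187376/10275513053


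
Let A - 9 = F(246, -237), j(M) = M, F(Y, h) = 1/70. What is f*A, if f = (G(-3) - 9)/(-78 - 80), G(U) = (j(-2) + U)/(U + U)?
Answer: 4417/9480 ≈ 0.46593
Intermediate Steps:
F(Y, h) = 1/70
A = 631/70 (A = 9 + 1/70 = 631/70 ≈ 9.0143)
G(U) = (-2 + U)/(2*U) (G(U) = (-2 + U)/(U + U) = (-2 + U)/((2*U)) = (-2 + U)*(1/(2*U)) = (-2 + U)/(2*U))
f = 49/948 (f = ((1/2)*(-2 - 3)/(-3) - 9)/(-78 - 80) = ((1/2)*(-1/3)*(-5) - 9)/(-158) = (5/6 - 9)*(-1/158) = -49/6*(-1/158) = 49/948 ≈ 0.051688)
f*A = (49/948)*(631/70) = 4417/9480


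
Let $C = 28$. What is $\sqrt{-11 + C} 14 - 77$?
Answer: $-77 + 14 \sqrt{17} \approx -19.277$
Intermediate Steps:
$\sqrt{-11 + C} 14 - 77 = \sqrt{-11 + 28} \cdot 14 - 77 = \sqrt{17} \cdot 14 - 77 = 14 \sqrt{17} - 77 = -77 + 14 \sqrt{17}$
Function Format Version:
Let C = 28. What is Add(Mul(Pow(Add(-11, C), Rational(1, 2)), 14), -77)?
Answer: Add(-77, Mul(14, Pow(17, Rational(1, 2)))) ≈ -19.277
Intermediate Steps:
Add(Mul(Pow(Add(-11, C), Rational(1, 2)), 14), -77) = Add(Mul(Pow(Add(-11, 28), Rational(1, 2)), 14), -77) = Add(Mul(Pow(17, Rational(1, 2)), 14), -77) = Add(Mul(14, Pow(17, Rational(1, 2))), -77) = Add(-77, Mul(14, Pow(17, Rational(1, 2))))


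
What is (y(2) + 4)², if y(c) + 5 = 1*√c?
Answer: (-1 + √2)² ≈ 0.17157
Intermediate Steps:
y(c) = -5 + √c (y(c) = -5 + 1*√c = -5 + √c)
(y(2) + 4)² = ((-5 + √2) + 4)² = (-1 + √2)²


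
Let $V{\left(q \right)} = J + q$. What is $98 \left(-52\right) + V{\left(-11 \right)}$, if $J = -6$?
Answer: $-5113$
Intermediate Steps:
$V{\left(q \right)} = -6 + q$
$98 \left(-52\right) + V{\left(-11 \right)} = 98 \left(-52\right) - 17 = -5096 - 17 = -5113$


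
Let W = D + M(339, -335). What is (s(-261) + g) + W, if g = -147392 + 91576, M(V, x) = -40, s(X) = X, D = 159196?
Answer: 103079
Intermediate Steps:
g = -55816
W = 159156 (W = 159196 - 40 = 159156)
(s(-261) + g) + W = (-261 - 55816) + 159156 = -56077 + 159156 = 103079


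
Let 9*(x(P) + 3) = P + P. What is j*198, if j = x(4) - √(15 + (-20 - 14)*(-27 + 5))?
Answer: -418 - 198*√763 ≈ -5887.3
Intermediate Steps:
x(P) = -3 + 2*P/9 (x(P) = -3 + (P + P)/9 = -3 + (2*P)/9 = -3 + 2*P/9)
j = -19/9 - √763 (j = (-3 + (2/9)*4) - √(15 + (-20 - 14)*(-27 + 5)) = (-3 + 8/9) - √(15 - 34*(-22)) = -19/9 - √(15 + 748) = -19/9 - √763 ≈ -29.734)
j*198 = (-19/9 - √763)*198 = -418 - 198*√763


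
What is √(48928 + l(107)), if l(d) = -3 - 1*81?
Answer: 2*√12211 ≈ 221.01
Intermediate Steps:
l(d) = -84 (l(d) = -3 - 81 = -84)
√(48928 + l(107)) = √(48928 - 84) = √48844 = 2*√12211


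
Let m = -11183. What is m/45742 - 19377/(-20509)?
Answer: 656990587/938122678 ≈ 0.70033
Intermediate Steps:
m/45742 - 19377/(-20509) = -11183/45742 - 19377/(-20509) = -11183*1/45742 - 19377*(-1/20509) = -11183/45742 + 19377/20509 = 656990587/938122678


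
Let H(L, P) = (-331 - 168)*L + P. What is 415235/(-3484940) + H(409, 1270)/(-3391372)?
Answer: -17534933417/295468198442 ≈ -0.059346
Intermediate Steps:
H(L, P) = P - 499*L (H(L, P) = -499*L + P = P - 499*L)
415235/(-3484940) + H(409, 1270)/(-3391372) = 415235/(-3484940) + (1270 - 499*409)/(-3391372) = 415235*(-1/3484940) + (1270 - 204091)*(-1/3391372) = -83047/696988 - 202821*(-1/3391372) = -83047/696988 + 202821/3391372 = -17534933417/295468198442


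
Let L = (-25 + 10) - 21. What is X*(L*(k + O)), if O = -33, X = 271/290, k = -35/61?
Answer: 9990144/8845 ≈ 1129.5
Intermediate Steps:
k = -35/61 (k = -35*1/61 = -35/61 ≈ -0.57377)
X = 271/290 (X = 271*(1/290) = 271/290 ≈ 0.93448)
L = -36 (L = -15 - 21 = -36)
X*(L*(k + O)) = 271*(-36*(-35/61 - 33))/290 = 271*(-36*(-2048/61))/290 = (271/290)*(73728/61) = 9990144/8845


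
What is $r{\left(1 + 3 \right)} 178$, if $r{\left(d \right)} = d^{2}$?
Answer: $2848$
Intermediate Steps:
$r{\left(1 + 3 \right)} 178 = \left(1 + 3\right)^{2} \cdot 178 = 4^{2} \cdot 178 = 16 \cdot 178 = 2848$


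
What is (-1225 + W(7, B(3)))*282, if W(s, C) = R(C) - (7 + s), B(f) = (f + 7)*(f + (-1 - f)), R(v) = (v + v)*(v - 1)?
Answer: -287358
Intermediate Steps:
R(v) = 2*v*(-1 + v) (R(v) = (2*v)*(-1 + v) = 2*v*(-1 + v))
B(f) = -7 - f (B(f) = (7 + f)*(-1) = -7 - f)
W(s, C) = -7 - s + 2*C*(-1 + C) (W(s, C) = 2*C*(-1 + C) - (7 + s) = 2*C*(-1 + C) + (-7 - s) = -7 - s + 2*C*(-1 + C))
(-1225 + W(7, B(3)))*282 = (-1225 + (-7 - 1*7 + 2*(-7 - 1*3)*(-1 + (-7 - 1*3))))*282 = (-1225 + (-7 - 7 + 2*(-7 - 3)*(-1 + (-7 - 3))))*282 = (-1225 + (-7 - 7 + 2*(-10)*(-1 - 10)))*282 = (-1225 + (-7 - 7 + 2*(-10)*(-11)))*282 = (-1225 + (-7 - 7 + 220))*282 = (-1225 + 206)*282 = -1019*282 = -287358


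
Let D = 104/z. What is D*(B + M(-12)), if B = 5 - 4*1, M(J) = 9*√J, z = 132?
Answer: 26/33 + 156*I*√3/11 ≈ 0.78788 + 24.564*I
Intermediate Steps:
D = 26/33 (D = 104/132 = 104*(1/132) = 26/33 ≈ 0.78788)
B = 1 (B = 5 - 4 = 1)
D*(B + M(-12)) = 26*(1 + 9*√(-12))/33 = 26*(1 + 9*(2*I*√3))/33 = 26*(1 + 18*I*√3)/33 = 26/33 + 156*I*√3/11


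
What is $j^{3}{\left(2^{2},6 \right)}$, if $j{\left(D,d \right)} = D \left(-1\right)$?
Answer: $-64$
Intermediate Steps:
$j{\left(D,d \right)} = - D$
$j^{3}{\left(2^{2},6 \right)} = \left(- 2^{2}\right)^{3} = \left(\left(-1\right) 4\right)^{3} = \left(-4\right)^{3} = -64$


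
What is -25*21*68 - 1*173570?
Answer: -209270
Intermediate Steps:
-25*21*68 - 1*173570 = -525*68 - 173570 = -35700 - 173570 = -209270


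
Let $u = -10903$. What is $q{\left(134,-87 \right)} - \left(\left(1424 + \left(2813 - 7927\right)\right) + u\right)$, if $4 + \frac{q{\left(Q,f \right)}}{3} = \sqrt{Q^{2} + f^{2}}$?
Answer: $14581 + 15 \sqrt{1021} \approx 15060.0$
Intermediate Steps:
$q{\left(Q,f \right)} = -12 + 3 \sqrt{Q^{2} + f^{2}}$
$q{\left(134,-87 \right)} - \left(\left(1424 + \left(2813 - 7927\right)\right) + u\right) = \left(-12 + 3 \sqrt{134^{2} + \left(-87\right)^{2}}\right) - \left(\left(1424 + \left(2813 - 7927\right)\right) - 10903\right) = \left(-12 + 3 \sqrt{17956 + 7569}\right) - \left(\left(1424 + \left(2813 - 7927\right)\right) - 10903\right) = \left(-12 + 3 \sqrt{25525}\right) - \left(\left(1424 - 5114\right) - 10903\right) = \left(-12 + 3 \cdot 5 \sqrt{1021}\right) - \left(-3690 - 10903\right) = \left(-12 + 15 \sqrt{1021}\right) - -14593 = \left(-12 + 15 \sqrt{1021}\right) + 14593 = 14581 + 15 \sqrt{1021}$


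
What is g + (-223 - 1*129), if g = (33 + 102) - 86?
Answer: -303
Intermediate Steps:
g = 49 (g = 135 - 86 = 49)
g + (-223 - 1*129) = 49 + (-223 - 1*129) = 49 + (-223 - 129) = 49 - 352 = -303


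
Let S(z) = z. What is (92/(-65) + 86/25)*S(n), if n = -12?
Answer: -7896/325 ≈ -24.295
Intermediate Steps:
(92/(-65) + 86/25)*S(n) = (92/(-65) + 86/25)*(-12) = (92*(-1/65) + 86*(1/25))*(-12) = (-92/65 + 86/25)*(-12) = (658/325)*(-12) = -7896/325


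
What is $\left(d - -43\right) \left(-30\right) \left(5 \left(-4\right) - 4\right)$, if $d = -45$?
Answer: $-1440$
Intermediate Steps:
$\left(d - -43\right) \left(-30\right) \left(5 \left(-4\right) - 4\right) = \left(-45 - -43\right) \left(-30\right) \left(5 \left(-4\right) - 4\right) = \left(-45 + 43\right) \left(-30\right) \left(-20 - 4\right) = \left(-2\right) \left(-30\right) \left(-24\right) = 60 \left(-24\right) = -1440$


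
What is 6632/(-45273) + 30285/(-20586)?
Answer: -502539719/310663326 ≈ -1.6176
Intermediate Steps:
6632/(-45273) + 30285/(-20586) = 6632*(-1/45273) + 30285*(-1/20586) = -6632/45273 - 10095/6862 = -502539719/310663326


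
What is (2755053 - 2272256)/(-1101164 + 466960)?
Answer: -482797/634204 ≈ -0.76126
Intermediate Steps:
(2755053 - 2272256)/(-1101164 + 466960) = 482797/(-634204) = 482797*(-1/634204) = -482797/634204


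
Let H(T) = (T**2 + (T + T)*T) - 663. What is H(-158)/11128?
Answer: 74229/11128 ≈ 6.6705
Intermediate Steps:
H(T) = -663 + 3*T**2 (H(T) = (T**2 + (2*T)*T) - 663 = (T**2 + 2*T**2) - 663 = 3*T**2 - 663 = -663 + 3*T**2)
H(-158)/11128 = (-663 + 3*(-158)**2)/11128 = (-663 + 3*24964)*(1/11128) = (-663 + 74892)*(1/11128) = 74229*(1/11128) = 74229/11128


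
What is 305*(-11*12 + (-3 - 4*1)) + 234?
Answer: -42161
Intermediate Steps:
305*(-11*12 + (-3 - 4*1)) + 234 = 305*(-132 + (-3 - 4)) + 234 = 305*(-132 - 7) + 234 = 305*(-139) + 234 = -42395 + 234 = -42161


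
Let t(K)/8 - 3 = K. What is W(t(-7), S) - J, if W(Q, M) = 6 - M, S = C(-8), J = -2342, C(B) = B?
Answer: 2356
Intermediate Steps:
t(K) = 24 + 8*K
S = -8
W(t(-7), S) - J = (6 - 1*(-8)) - 1*(-2342) = (6 + 8) + 2342 = 14 + 2342 = 2356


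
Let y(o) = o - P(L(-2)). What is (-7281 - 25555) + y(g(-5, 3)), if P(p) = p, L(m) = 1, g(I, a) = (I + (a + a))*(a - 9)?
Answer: -32843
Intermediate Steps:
g(I, a) = (-9 + a)*(I + 2*a) (g(I, a) = (I + 2*a)*(-9 + a) = (-9 + a)*(I + 2*a))
y(o) = -1 + o (y(o) = o - 1*1 = o - 1 = -1 + o)
(-7281 - 25555) + y(g(-5, 3)) = (-7281 - 25555) + (-1 + (-18*3 - 9*(-5) + 2*3² - 5*3)) = -32836 + (-1 + (-54 + 45 + 2*9 - 15)) = -32836 + (-1 + (-54 + 45 + 18 - 15)) = -32836 + (-1 - 6) = -32836 - 7 = -32843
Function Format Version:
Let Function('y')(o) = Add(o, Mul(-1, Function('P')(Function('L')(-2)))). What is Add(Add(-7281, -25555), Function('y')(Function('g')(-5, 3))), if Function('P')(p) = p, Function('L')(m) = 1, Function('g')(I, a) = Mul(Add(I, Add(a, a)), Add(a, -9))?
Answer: -32843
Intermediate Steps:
Function('g')(I, a) = Mul(Add(-9, a), Add(I, Mul(2, a))) (Function('g')(I, a) = Mul(Add(I, Mul(2, a)), Add(-9, a)) = Mul(Add(-9, a), Add(I, Mul(2, a))))
Function('y')(o) = Add(-1, o) (Function('y')(o) = Add(o, Mul(-1, 1)) = Add(o, -1) = Add(-1, o))
Add(Add(-7281, -25555), Function('y')(Function('g')(-5, 3))) = Add(Add(-7281, -25555), Add(-1, Add(Mul(-18, 3), Mul(-9, -5), Mul(2, Pow(3, 2)), Mul(-5, 3)))) = Add(-32836, Add(-1, Add(-54, 45, Mul(2, 9), -15))) = Add(-32836, Add(-1, Add(-54, 45, 18, -15))) = Add(-32836, Add(-1, -6)) = Add(-32836, -7) = -32843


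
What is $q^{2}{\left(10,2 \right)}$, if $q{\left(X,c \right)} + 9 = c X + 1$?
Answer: $144$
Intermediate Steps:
$q{\left(X,c \right)} = -8 + X c$ ($q{\left(X,c \right)} = -9 + \left(c X + 1\right) = -9 + \left(X c + 1\right) = -9 + \left(1 + X c\right) = -8 + X c$)
$q^{2}{\left(10,2 \right)} = \left(-8 + 10 \cdot 2\right)^{2} = \left(-8 + 20\right)^{2} = 12^{2} = 144$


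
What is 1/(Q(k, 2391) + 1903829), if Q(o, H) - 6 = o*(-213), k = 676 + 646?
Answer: 1/1622249 ≈ 6.1643e-7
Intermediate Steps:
k = 1322
Q(o, H) = 6 - 213*o (Q(o, H) = 6 + o*(-213) = 6 - 213*o)
1/(Q(k, 2391) + 1903829) = 1/((6 - 213*1322) + 1903829) = 1/((6 - 281586) + 1903829) = 1/(-281580 + 1903829) = 1/1622249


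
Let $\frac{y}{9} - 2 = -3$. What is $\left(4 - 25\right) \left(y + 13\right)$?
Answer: $-84$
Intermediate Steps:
$y = -9$ ($y = 18 + 9 \left(-3\right) = 18 - 27 = -9$)
$\left(4 - 25\right) \left(y + 13\right) = \left(4 - 25\right) \left(-9 + 13\right) = \left(4 - 25\right) 4 = \left(-21\right) 4 = -84$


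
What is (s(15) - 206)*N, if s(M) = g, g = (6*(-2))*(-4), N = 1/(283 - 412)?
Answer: 158/129 ≈ 1.2248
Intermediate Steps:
N = -1/129 (N = 1/(-129) = -1/129 ≈ -0.0077519)
g = 48 (g = -12*(-4) = 48)
s(M) = 48
(s(15) - 206)*N = (48 - 206)*(-1/129) = -158*(-1/129) = 158/129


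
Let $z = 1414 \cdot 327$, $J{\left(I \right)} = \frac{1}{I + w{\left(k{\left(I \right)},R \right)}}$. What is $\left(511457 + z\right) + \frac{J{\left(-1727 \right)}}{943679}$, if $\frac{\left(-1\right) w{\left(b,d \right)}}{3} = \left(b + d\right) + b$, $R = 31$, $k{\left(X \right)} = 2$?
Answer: $\frac{1683585354583879}{1728819928} \approx 9.7384 \cdot 10^{5}$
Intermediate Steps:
$w{\left(b,d \right)} = - 6 b - 3 d$ ($w{\left(b,d \right)} = - 3 \left(\left(b + d\right) + b\right) = - 3 \left(d + 2 b\right) = - 6 b - 3 d$)
$J{\left(I \right)} = \frac{1}{-105 + I}$ ($J{\left(I \right)} = \frac{1}{I - 105} = \frac{1}{-105 + I}$)
$z = 462378$
$\left(511457 + z\right) + \frac{J{\left(-1727 \right)}}{943679} = \left(511457 + 462378\right) + \frac{1}{\left(-105 - 1727\right) 943679} = 973835 + \frac{1}{-1832} \cdot \frac{1}{943679} = 973835 - \frac{1}{1728819928} = \frac{1683585354583879}{1728819928}$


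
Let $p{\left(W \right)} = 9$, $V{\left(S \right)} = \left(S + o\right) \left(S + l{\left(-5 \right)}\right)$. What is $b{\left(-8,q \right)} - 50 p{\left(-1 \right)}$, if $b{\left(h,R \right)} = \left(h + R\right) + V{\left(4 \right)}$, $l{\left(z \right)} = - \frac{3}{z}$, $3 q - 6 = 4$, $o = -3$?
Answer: $- \frac{6751}{15} \approx -450.07$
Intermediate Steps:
$q = \frac{10}{3}$ ($q = 2 + \frac{1}{3} \cdot 4 = 2 + \frac{4}{3} = \frac{10}{3} \approx 3.3333$)
$V{\left(S \right)} = \left(-3 + S\right) \left(\frac{3}{5} + S\right)$ ($V{\left(S \right)} = \left(S - 3\right) \left(S - \frac{3}{-5}\right) = \left(-3 + S\right) \left(S - - \frac{3}{5}\right) = \left(-3 + S\right) \left(S + \frac{3}{5}\right) = \left(-3 + S\right) \left(\frac{3}{5} + S\right)$)
$b{\left(h,R \right)} = \frac{23}{5} + R + h$ ($b{\left(h,R \right)} = \left(h + R\right) - \left(\frac{57}{5} - 16\right) = \left(R + h\right) - - \frac{23}{5} = \left(R + h\right) + \frac{23}{5} = \frac{23}{5} + R + h$)
$b{\left(-8,q \right)} - 50 p{\left(-1 \right)} = \left(\frac{23}{5} + \frac{10}{3} - 8\right) - 450 = - \frac{1}{15} - 450 = - \frac{6751}{15}$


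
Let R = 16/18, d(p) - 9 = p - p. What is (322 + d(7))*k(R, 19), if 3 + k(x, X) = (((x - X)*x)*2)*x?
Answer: -7629881/729 ≈ -10466.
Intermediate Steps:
d(p) = 9 (d(p) = 9 + (p - p) = 9 + 0 = 9)
R = 8/9 (R = 16*(1/18) = 8/9 ≈ 0.88889)
k(x, X) = -3 + 2*x**2*(x - X) (k(x, X) = -3 + (((x - X)*x)*2)*x = -3 + ((x*(x - X))*2)*x = -3 + (2*x*(x - X))*x = -3 + 2*x**2*(x - X))
(322 + d(7))*k(R, 19) = (322 + 9)*(-3 + 2*(8/9)**3 - 2*19*(8/9)**2) = 331*(-3 + 2*(512/729) - 2*19*64/81) = 331*(-3 + 1024/729 - 2432/81) = 331*(-23051/729) = -7629881/729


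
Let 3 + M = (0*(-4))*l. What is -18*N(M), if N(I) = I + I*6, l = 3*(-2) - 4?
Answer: 378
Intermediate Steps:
l = -10 (l = -6 - 4 = -10)
M = -3 (M = -3 + (0*(-4))*(-10) = -3 + 0*(-10) = -3 + 0 = -3)
N(I) = 7*I (N(I) = I + 6*I = 7*I)
-18*N(M) = -126*(-3) = -18*(-21) = 378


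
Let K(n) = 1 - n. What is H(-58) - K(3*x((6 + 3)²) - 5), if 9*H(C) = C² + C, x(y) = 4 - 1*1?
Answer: 1111/3 ≈ 370.33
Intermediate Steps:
x(y) = 3 (x(y) = 4 - 1 = 3)
H(C) = C/9 + C²/9 (H(C) = (C² + C)/9 = (C + C²)/9 = C/9 + C²/9)
H(-58) - K(3*x((6 + 3)²) - 5) = (⅑)*(-58)*(1 - 58) - (1 - (3*3 - 5)) = (⅑)*(-58)*(-57) - (1 - (9 - 5)) = 1102/3 - (1 - 1*4) = 1102/3 - (1 - 4) = 1102/3 - 1*(-3) = 1102/3 + 3 = 1111/3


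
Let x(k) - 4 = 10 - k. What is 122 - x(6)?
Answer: 114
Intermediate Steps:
x(k) = 14 - k (x(k) = 4 + (10 - k) = 14 - k)
122 - x(6) = 122 - (14 - 1*6) = 122 - (14 - 6) = 122 - 1*8 = 122 - 8 = 114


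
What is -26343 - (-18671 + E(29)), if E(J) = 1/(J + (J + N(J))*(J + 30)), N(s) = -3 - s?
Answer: -1135455/148 ≈ -7672.0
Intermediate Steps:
E(J) = 1/(-90 - 2*J) (E(J) = 1/(J + (J + (-3 - J))*(J + 30)) = 1/(J - 3*(30 + J)) = 1/(J + (-90 - 3*J)) = 1/(-90 - 2*J))
-26343 - (-18671 + E(29)) = -26343 - (-18671 - 1/(90 + 2*29)) = -26343 - (-18671 - 1/(90 + 58)) = -26343 - (-18671 - 1/148) = -26343 - 1*(-2763309/148) = -26343 + 2763309/148 = -1135455/148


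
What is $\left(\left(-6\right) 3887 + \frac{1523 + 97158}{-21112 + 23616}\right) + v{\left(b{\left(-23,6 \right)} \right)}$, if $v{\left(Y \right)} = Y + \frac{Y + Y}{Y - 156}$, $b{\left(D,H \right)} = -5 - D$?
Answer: $- \frac{1339869329}{57592} \approx -23265.0$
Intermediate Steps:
$v{\left(Y \right)} = Y + \frac{2 Y}{-156 + Y}$
$\left(\left(-6\right) 3887 + \frac{1523 + 97158}{-21112 + 23616}\right) + v{\left(b{\left(-23,6 \right)} \right)} = \left(\left(-6\right) 3887 + \frac{1523 + 97158}{-21112 + 23616}\right) + \frac{\left(-5 - -23\right) \left(-154 - -18\right)}{-156 - -18} = \left(-23322 + \frac{98681}{2504}\right) + \frac{\left(-5 + 23\right) \left(-154 + \left(-5 + 23\right)\right)}{-156 + \left(-5 + 23\right)} = \left(-23322 + 98681 \cdot \frac{1}{2504}\right) + \frac{18 \left(-154 + 18\right)}{-156 + 18} = \left(-23322 + \frac{98681}{2504}\right) + 18 \frac{1}{-138} \left(-136\right) = - \frac{58299607}{2504} + 18 \left(- \frac{1}{138}\right) \left(-136\right) = - \frac{58299607}{2504} + \frac{408}{23} = - \frac{1339869329}{57592}$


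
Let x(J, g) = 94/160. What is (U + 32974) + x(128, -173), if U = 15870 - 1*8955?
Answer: 3191167/80 ≈ 39890.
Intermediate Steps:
U = 6915 (U = 15870 - 8955 = 6915)
x(J, g) = 47/80 (x(J, g) = 94*(1/160) = 47/80)
(U + 32974) + x(128, -173) = (6915 + 32974) + 47/80 = 39889 + 47/80 = 3191167/80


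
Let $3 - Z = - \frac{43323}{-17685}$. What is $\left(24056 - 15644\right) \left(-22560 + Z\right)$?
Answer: $- \frac{372898228624}{1965} \approx -1.8977 \cdot 10^{8}$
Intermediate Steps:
$Z = \frac{3244}{5895}$ ($Z = 3 - - \frac{43323}{-17685} = 3 - \left(-43323\right) \left(- \frac{1}{17685}\right) = 3 - \frac{14441}{5895} = \frac{3244}{5895} \approx 0.5503$)
$\left(24056 - 15644\right) \left(-22560 + Z\right) = \left(24056 - 15644\right) \left(-22560 + \frac{3244}{5895}\right) = \left(24056 - 15644\right) \left(- \frac{132987956}{5895}\right) = 8412 \left(- \frac{132987956}{5895}\right) = - \frac{372898228624}{1965}$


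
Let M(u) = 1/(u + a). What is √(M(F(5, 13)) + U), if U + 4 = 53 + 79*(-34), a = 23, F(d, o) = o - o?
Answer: 5*I*√55798/23 ≈ 51.351*I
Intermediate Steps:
F(d, o) = 0
M(u) = 1/(23 + u) (M(u) = 1/(u + 23) = 1/(23 + u))
U = -2637 (U = -4 + (53 + 79*(-34)) = -4 + (53 - 2686) = -4 - 2633 = -2637)
√(M(F(5, 13)) + U) = √(1/(23 + 0) - 2637) = √(1/23 - 2637) = √(-60650/23) = 5*I*√55798/23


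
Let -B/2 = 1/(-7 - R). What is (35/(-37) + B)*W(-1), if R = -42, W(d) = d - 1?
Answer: 2598/1295 ≈ 2.0062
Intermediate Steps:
W(d) = -1 + d
B = -2/35 (B = -2/(-7 - 1*(-42)) = -2/(-7 + 42) = -2/35 ≈ -0.057143)
(35/(-37) + B)*W(-1) = (35/(-37) - 2/35)*(-1 - 1) = (35*(-1/37) - 2/35)*(-2) = (-35/37 - 2/35)*(-2) = -1299/1295*(-2) = 2598/1295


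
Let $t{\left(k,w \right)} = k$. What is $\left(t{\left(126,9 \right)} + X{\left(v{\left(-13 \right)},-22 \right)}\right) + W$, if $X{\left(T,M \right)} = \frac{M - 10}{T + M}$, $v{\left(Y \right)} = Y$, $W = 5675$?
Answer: $\frac{203067}{35} \approx 5801.9$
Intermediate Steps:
$X{\left(T,M \right)} = \frac{-10 + M}{M + T}$
$\left(t{\left(126,9 \right)} + X{\left(v{\left(-13 \right)},-22 \right)}\right) + W = \left(126 + \frac{-10 - 22}{-22 - 13}\right) + 5675 = \left(126 + \frac{1}{-35} \left(-32\right)\right) + 5675 = \left(126 - - \frac{32}{35}\right) + 5675 = \left(126 + \frac{32}{35}\right) + 5675 = \frac{4442}{35} + 5675 = \frac{203067}{35}$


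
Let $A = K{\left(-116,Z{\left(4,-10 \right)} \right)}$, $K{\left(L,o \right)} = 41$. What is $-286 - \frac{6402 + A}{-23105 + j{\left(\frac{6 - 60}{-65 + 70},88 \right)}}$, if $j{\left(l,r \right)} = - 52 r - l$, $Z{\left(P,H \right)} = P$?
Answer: $- \frac{39536171}{138351} \approx -285.77$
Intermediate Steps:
$j{\left(l,r \right)} = - l - 52 r$
$A = 41$
$-286 - \frac{6402 + A}{-23105 + j{\left(\frac{6 - 60}{-65 + 70},88 \right)}} = -286 - \frac{6402 + 41}{-23105 - \left(4576 + \frac{6 - 60}{-65 + 70}\right)} = -286 - \frac{6443}{-23105 - \left(4576 - \frac{54}{5}\right)} = -286 - \frac{6443}{-23105 - \frac{22826}{5}} = -286 - \frac{6443}{- \frac{138351}{5}} = -286 - 6443 \left(- \frac{5}{138351}\right) = -286 - - \frac{32215}{138351} = -286 + \frac{32215}{138351} = - \frac{39536171}{138351}$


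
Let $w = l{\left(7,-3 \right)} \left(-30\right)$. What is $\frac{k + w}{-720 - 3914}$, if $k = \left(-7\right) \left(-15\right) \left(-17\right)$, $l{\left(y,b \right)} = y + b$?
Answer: $\frac{1905}{4634} \approx 0.41109$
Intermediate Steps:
$l{\left(y,b \right)} = b + y$
$k = -1785$ ($k = 105 \left(-17\right) = -1785$)
$w = -120$ ($w = \left(-3 + 7\right) \left(-30\right) = 4 \left(-30\right) = -120$)
$\frac{k + w}{-720 - 3914} = \frac{-1785 - 120}{-720 - 3914} = - \frac{1905}{-4634} = \left(-1905\right) \left(- \frac{1}{4634}\right) = \frac{1905}{4634}$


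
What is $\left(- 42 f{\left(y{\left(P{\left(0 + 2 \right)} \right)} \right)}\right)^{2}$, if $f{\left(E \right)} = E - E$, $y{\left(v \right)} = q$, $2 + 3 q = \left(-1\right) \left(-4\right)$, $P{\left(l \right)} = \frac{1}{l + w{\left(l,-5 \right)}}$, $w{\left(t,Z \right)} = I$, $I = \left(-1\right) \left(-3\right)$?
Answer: $0$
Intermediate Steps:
$I = 3$
$w{\left(t,Z \right)} = 3$
$P{\left(l \right)} = \frac{1}{3 + l}$ ($P{\left(l \right)} = \frac{1}{l + 3} = \frac{1}{3 + l}$)
$q = \frac{2}{3}$ ($q = - \frac{2}{3} + \frac{\left(-1\right) \left(-4\right)}{3} = - \frac{2}{3} + \frac{1}{3} \cdot 4 = - \frac{2}{3} + \frac{4}{3} = \frac{2}{3} \approx 0.66667$)
$y{\left(v \right)} = \frac{2}{3}$
$f{\left(E \right)} = 0$
$\left(- 42 f{\left(y{\left(P{\left(0 + 2 \right)} \right)} \right)}\right)^{2} = \left(\left(-42\right) 0\right)^{2} = 0^{2} = 0$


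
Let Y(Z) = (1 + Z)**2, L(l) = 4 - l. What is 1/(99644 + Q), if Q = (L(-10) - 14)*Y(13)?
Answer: 1/99644 ≈ 1.0036e-5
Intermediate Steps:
Q = 0 (Q = ((4 - 1*(-10)) - 14)*(1 + 13)**2 = ((4 + 10) - 14)*14**2 = (14 - 14)*196 = 0*196 = 0)
1/(99644 + Q) = 1/(99644 + 0) = 1/99644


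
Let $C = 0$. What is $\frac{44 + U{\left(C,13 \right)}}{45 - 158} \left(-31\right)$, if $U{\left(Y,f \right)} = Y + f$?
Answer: $\frac{1767}{113} \approx 15.637$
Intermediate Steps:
$\frac{44 + U{\left(C,13 \right)}}{45 - 158} \left(-31\right) = \frac{44 + \left(0 + 13\right)}{45 - 158} \left(-31\right) = \frac{44 + 13}{-113} \left(-31\right) = 57 \left(- \frac{1}{113}\right) \left(-31\right) = \left(- \frac{57}{113}\right) \left(-31\right) = \frac{1767}{113}$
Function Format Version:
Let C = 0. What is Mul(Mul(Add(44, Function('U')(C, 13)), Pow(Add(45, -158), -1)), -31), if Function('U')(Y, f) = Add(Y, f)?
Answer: Rational(1767, 113) ≈ 15.637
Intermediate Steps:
Mul(Mul(Add(44, Function('U')(C, 13)), Pow(Add(45, -158), -1)), -31) = Mul(Mul(Add(44, Add(0, 13)), Pow(Add(45, -158), -1)), -31) = Mul(Mul(Add(44, 13), Pow(-113, -1)), -31) = Mul(Mul(57, Rational(-1, 113)), -31) = Mul(Rational(-57, 113), -31) = Rational(1767, 113)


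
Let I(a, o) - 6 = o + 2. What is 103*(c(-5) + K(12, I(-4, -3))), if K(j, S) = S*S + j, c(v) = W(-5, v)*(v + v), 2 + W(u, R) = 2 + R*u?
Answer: -21939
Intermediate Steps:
W(u, R) = R*u (W(u, R) = -2 + (2 + R*u) = R*u)
I(a, o) = 8 + o (I(a, o) = 6 + (o + 2) = 6 + (2 + o) = 8 + o)
c(v) = -10*v**2 (c(v) = (v*(-5))*(v + v) = (-5*v)*(2*v) = -10*v**2)
K(j, S) = j + S**2 (K(j, S) = S**2 + j = j + S**2)
103*(c(-5) + K(12, I(-4, -3))) = 103*(-10*(-5)**2 + (12 + (8 - 3)**2)) = 103*(-10*25 + (12 + 5**2)) = 103*(-250 + (12 + 25)) = 103*(-250 + 37) = 103*(-213) = -21939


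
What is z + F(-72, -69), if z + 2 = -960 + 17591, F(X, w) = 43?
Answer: 16672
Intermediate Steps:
z = 16629 (z = -2 + (-960 + 17591) = -2 + 16631 = 16629)
z + F(-72, -69) = 16629 + 43 = 16672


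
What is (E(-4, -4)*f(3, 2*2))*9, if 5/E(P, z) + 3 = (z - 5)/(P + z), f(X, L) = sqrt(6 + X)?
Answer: -72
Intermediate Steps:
E(P, z) = 5/(-3 + (-5 + z)/(P + z)) (E(P, z) = 5/(-3 + (z - 5)/(P + z)) = 5/(-3 + (-5 + z)/(P + z)))
(E(-4, -4)*f(3, 2*2))*9 = ((5*(-1*(-4) - 1*(-4))/(5 + 2*(-4) + 3*(-4)))*sqrt(6 + 3))*9 = ((5*(4 + 4)/(5 - 8 - 12))*sqrt(9))*9 = ((5*8/(-15))*3)*9 = ((5*(-1/15)*8)*3)*9 = -8/3*3*9 = -8*9 = -72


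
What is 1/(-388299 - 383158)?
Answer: -1/771457 ≈ -1.2962e-6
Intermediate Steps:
1/(-388299 - 383158) = 1/(-771457) = -1/771457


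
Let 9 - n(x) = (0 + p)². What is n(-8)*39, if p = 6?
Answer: -1053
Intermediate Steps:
n(x) = -27 (n(x) = 9 - (0 + 6)² = 9 - 1*6² = 9 - 1*36 = 9 - 36 = -27)
n(-8)*39 = -27*39 = -1053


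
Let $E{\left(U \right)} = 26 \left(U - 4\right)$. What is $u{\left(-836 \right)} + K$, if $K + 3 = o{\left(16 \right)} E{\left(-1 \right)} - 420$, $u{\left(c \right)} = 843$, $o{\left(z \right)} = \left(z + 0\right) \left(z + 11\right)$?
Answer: $-55740$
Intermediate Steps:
$o{\left(z \right)} = z \left(11 + z\right)$
$E{\left(U \right)} = -104 + 26 U$ ($E{\left(U \right)} = 26 \left(-4 + U\right) = -104 + 26 U$)
$K = -56583$ ($K = -3 + \left(16 \left(11 + 16\right) \left(-104 + 26 \left(-1\right)\right) - 420\right) = -3 + \left(16 \cdot 27 \left(-104 - 26\right) - 420\right) = -3 + \left(432 \left(-130\right) - 420\right) = -3 - 56580 = -56583$)
$u{\left(-836 \right)} + K = 843 - 56583 = -55740$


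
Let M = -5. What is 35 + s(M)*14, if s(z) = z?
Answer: -35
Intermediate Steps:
35 + s(M)*14 = 35 - 5*14 = 35 - 70 = -35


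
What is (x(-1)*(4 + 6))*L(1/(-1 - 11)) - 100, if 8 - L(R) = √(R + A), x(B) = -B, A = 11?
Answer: -20 - 5*√393/3 ≈ -53.040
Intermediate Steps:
L(R) = 8 - √(11 + R) (L(R) = 8 - √(R + 11) = 8 - √(11 + R))
(x(-1)*(4 + 6))*L(1/(-1 - 11)) - 100 = ((-1*(-1))*(4 + 6))*(8 - √(11 + 1/(-1 - 11))) - 100 = (1*10)*(8 - √(11 + 1/(-12))) - 100 = 10*(8 - √(11 - 1/12)) - 100 = 10*(8 - √(131/12)) - 100 = 10*(8 - √393/6) - 100 = (80 - 5*√393/3) - 100 = -20 - 5*√393/3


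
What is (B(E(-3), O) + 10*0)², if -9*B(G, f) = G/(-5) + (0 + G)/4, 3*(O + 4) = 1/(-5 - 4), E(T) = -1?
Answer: 1/32400 ≈ 3.0864e-5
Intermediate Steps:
O = -109/27 (O = -4 + 1/(3*(-5 - 4)) = -4 + (⅓)/(-9) = -4 + (⅓)*(-⅑) = -4 - 1/27 = -109/27 ≈ -4.0370)
B(G, f) = -G/180 (B(G, f) = -(G/(-5) + (0 + G)/4)/9 = -(G*(-⅕) + G*(¼))/9 = -(-G/5 + G/4)/9 = -G/180)
(B(E(-3), O) + 10*0)² = (-1/180*(-1) + 10*0)² = (1/180 + 0)² = (1/180)² = 1/32400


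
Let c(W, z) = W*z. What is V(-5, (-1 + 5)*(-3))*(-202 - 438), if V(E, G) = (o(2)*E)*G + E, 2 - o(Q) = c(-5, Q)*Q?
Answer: -841600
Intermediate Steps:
o(Q) = 2 + 5*Q² (o(Q) = 2 - (-5*Q)*Q = 2 - (-5)*Q² = 2 + 5*Q²)
V(E, G) = E + 22*E*G (V(E, G) = ((2 + 5*2²)*E)*G + E = ((2 + 5*4)*E)*G + E = ((2 + 20)*E)*G + E = (22*E)*G + E = 22*E*G + E = E + 22*E*G)
V(-5, (-1 + 5)*(-3))*(-202 - 438) = (-5*(1 + 22*((-1 + 5)*(-3))))*(-202 - 438) = -5*(1 + 22*(4*(-3)))*(-640) = -5*(1 + 22*(-12))*(-640) = -5*(1 - 264)*(-640) = -5*(-263)*(-640) = 1315*(-640) = -841600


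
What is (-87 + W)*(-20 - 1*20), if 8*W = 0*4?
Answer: 3480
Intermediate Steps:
W = 0 (W = (0*4)/8 = (⅛)*0 = 0)
(-87 + W)*(-20 - 1*20) = (-87 + 0)*(-20 - 1*20) = -87*(-20 - 20) = -87*(-40) = 3480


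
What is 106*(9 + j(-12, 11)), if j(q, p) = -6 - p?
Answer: -848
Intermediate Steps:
106*(9 + j(-12, 11)) = 106*(9 + (-6 - 1*11)) = 106*(9 + (-6 - 11)) = 106*(9 - 17) = 106*(-8) = -848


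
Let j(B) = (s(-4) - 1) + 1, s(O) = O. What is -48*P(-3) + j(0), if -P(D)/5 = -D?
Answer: 716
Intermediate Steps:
j(B) = -4 (j(B) = (-4 - 1) + 1 = -5 + 1 = -4)
P(D) = 5*D (P(D) = -(-5)*D = 5*D)
-48*P(-3) + j(0) = -240*(-3) - 4 = -48*(-15) - 4 = 720 - 4 = 716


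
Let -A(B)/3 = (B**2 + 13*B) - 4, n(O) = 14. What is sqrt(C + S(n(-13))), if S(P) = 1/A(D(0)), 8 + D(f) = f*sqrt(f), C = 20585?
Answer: sqrt(89668293)/66 ≈ 143.47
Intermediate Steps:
D(f) = -8 + f**(3/2) (D(f) = -8 + f*sqrt(f) = -8 + f**(3/2))
A(B) = 12 - 39*B - 3*B**2 (A(B) = -3*((B**2 + 13*B) - 4) = -3*(-4 + B**2 + 13*B) = 12 - 39*B - 3*B**2)
S(P) = 1/132 (S(P) = 1/(12 - 39*(-8 + 0**(3/2)) - 3*(-8 + 0**(3/2))**2) = 1/(12 - 39*(-8 + 0) - 3*(-8 + 0)**2) = 1/(12 - 39*(-8) - 3*(-8)**2) = 1/(12 + 312 - 3*64) = 1/(12 + 312 - 192) = 1/132)
sqrt(C + S(n(-13))) = sqrt(20585 + 1/132) = sqrt(2717221/132) = sqrt(89668293)/66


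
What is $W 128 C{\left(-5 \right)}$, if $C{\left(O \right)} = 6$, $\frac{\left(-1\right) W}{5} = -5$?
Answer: $19200$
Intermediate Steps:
$W = 25$ ($W = \left(-5\right) \left(-5\right) = 25$)
$W 128 C{\left(-5 \right)} = 25 \cdot 128 \cdot 6 = 3200 \cdot 6 = 19200$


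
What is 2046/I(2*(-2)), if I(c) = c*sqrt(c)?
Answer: 1023*I/4 ≈ 255.75*I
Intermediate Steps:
I(c) = c**(3/2)
2046/I(2*(-2)) = 2046/((2*(-2))**(3/2)) = 2046/((-4)**(3/2)) = 2046/((-8*I)) = 2046*(I/8) = 1023*I/4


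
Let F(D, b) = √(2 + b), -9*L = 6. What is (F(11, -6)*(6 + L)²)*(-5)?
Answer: -2560*I/9 ≈ -284.44*I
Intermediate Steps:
L = -⅔ (L = -⅑*6 = -⅔ ≈ -0.66667)
(F(11, -6)*(6 + L)²)*(-5) = (√(2 - 6)*(6 - ⅔)²)*(-5) = (√(-4)*(16/3)²)*(-5) = ((2*I)*(256/9))*(-5) = (512*I/9)*(-5) = -2560*I/9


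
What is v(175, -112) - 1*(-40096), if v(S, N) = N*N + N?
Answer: 52528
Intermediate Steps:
v(S, N) = N + N² (v(S, N) = N² + N = N + N²)
v(175, -112) - 1*(-40096) = -112*(1 - 112) - 1*(-40096) = -112*(-111) + 40096 = 12432 + 40096 = 52528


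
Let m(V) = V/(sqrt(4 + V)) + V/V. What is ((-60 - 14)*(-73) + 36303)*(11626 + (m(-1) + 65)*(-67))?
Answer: 300442820 + 2794235*sqrt(3)/3 ≈ 3.0206e+8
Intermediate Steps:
m(V) = 1 + V/sqrt(4 + V) (m(V) = V/sqrt(4 + V) + 1 = 1 + V/sqrt(4 + V))
((-60 - 14)*(-73) + 36303)*(11626 + (m(-1) + 65)*(-67)) = ((-60 - 14)*(-73) + 36303)*(11626 + ((1 - 1/sqrt(4 - 1)) + 65)*(-67)) = (-74*(-73) + 36303)*(11626 + ((1 - 1/sqrt(3)) + 65)*(-67)) = (5402 + 36303)*(11626 + ((1 - sqrt(3)/3) + 65)*(-67)) = 41705*(11626 + ((1 - sqrt(3)/3) + 65)*(-67)) = 41705*(11626 + (66 - sqrt(3)/3)*(-67)) = 41705*(11626 + (-4422 + 67*sqrt(3)/3)) = 41705*(7204 + 67*sqrt(3)/3) = 300442820 + 2794235*sqrt(3)/3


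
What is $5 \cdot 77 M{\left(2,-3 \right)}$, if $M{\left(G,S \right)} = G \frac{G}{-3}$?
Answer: $- \frac{1540}{3} \approx -513.33$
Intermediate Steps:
$M{\left(G,S \right)} = - \frac{G^{2}}{3}$ ($M{\left(G,S \right)} = G G \left(- \frac{1}{3}\right) = G \left(- \frac{G}{3}\right) = - \frac{G^{2}}{3}$)
$5 \cdot 77 M{\left(2,-3 \right)} = 5 \cdot 77 \left(- \frac{2^{2}}{3}\right) = 385 \left(\left(- \frac{1}{3}\right) 4\right) = 385 \left(- \frac{4}{3}\right) = - \frac{1540}{3}$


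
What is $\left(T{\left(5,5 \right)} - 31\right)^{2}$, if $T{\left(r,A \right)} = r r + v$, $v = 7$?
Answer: $1$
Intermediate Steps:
$T{\left(r,A \right)} = 7 + r^{2}$ ($T{\left(r,A \right)} = r r + 7 = r^{2} + 7 = 7 + r^{2}$)
$\left(T{\left(5,5 \right)} - 31\right)^{2} = \left(\left(7 + 5^{2}\right) - 31\right)^{2} = \left(\left(7 + 25\right) - 31\right)^{2} = \left(32 - 31\right)^{2} = 1^{2} = 1$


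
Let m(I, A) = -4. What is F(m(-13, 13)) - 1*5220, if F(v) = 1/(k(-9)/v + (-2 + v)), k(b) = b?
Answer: -78304/15 ≈ -5220.3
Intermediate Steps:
F(v) = 1/(-2 + v - 9/v) (F(v) = 1/(-9/v + (-2 + v)) = 1/(-2 + v - 9/v))
F(m(-13, 13)) - 1*5220 = -4/(-9 + (-4)² - 2*(-4)) - 1*5220 = -4/(-9 + 16 + 8) - 5220 = -4/15 - 5220 = -78304/15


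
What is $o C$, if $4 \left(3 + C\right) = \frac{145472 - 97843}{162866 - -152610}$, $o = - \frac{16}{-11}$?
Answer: $- \frac{3738083}{867559} \approx -4.3087$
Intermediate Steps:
$o = \frac{16}{11}$ ($o = \left(-16\right) \left(- \frac{1}{11}\right) = \frac{16}{11} \approx 1.4545$)
$C = - \frac{3738083}{1261904}$ ($C = -3 + \frac{\left(145472 - 97843\right) \frac{1}{162866 - -152610}}{4} = -3 + \frac{47629 \frac{1}{162866 + 152610}}{4} = -3 + \frac{47629 \cdot \frac{1}{315476}}{4} = -3 + \frac{1}{4} \cdot \frac{47629}{315476} = -3 + \frac{47629}{1261904} = - \frac{3738083}{1261904} \approx -2.9623$)
$o C = \frac{16}{11} \left(- \frac{3738083}{1261904}\right) = - \frac{3738083}{867559}$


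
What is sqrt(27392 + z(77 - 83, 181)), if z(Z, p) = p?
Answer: sqrt(27573) ≈ 166.05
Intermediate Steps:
sqrt(27392 + z(77 - 83, 181)) = sqrt(27392 + 181) = sqrt(27573)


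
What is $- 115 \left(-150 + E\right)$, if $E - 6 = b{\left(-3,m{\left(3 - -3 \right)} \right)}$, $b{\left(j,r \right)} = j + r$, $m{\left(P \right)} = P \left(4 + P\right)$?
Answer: $10005$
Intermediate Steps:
$E = 63$ ($E = 6 - \left(3 - \left(3 - -3\right) \left(4 + \left(3 - -3\right)\right)\right) = 6 - \left(3 - \left(3 + 3\right) \left(4 + \left(3 + 3\right)\right)\right) = 6 - \left(3 - 6 \left(4 + 6\right)\right) = 6 + \left(-3 + 6 \cdot 10\right) = 6 + \left(-3 + 60\right) = 6 + 57 = 63$)
$- 115 \left(-150 + E\right) = - 115 \left(-150 + 63\right) = \left(-115\right) \left(-87\right) = 10005$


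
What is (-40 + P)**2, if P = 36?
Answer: 16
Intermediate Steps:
(-40 + P)**2 = (-40 + 36)**2 = (-4)**2 = 16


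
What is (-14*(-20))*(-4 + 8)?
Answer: 1120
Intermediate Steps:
(-14*(-20))*(-4 + 8) = 280*4 = 1120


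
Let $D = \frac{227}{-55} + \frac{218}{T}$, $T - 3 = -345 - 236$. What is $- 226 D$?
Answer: $\frac{16181148}{15895} \approx 1018.0$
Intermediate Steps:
$T = -578$ ($T = 3 - 581 = -578$)
$D = - \frac{71598}{15895}$ ($D = \frac{227}{-55} + \frac{218}{-578} = 227 \left(- \frac{1}{55}\right) + 218 \left(- \frac{1}{578}\right) = - \frac{227}{55} - \frac{109}{289} = - \frac{71598}{15895} \approx -4.5044$)
$- 226 D = \left(-226\right) \left(- \frac{71598}{15895}\right) = \frac{16181148}{15895}$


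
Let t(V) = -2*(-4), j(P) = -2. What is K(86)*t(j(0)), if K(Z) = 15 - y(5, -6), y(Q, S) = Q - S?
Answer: 32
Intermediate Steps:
t(V) = 8
K(Z) = 4 (K(Z) = 15 - (5 - 1*(-6)) = 15 - (5 + 6) = 15 - 1*11 = 15 - 11 = 4)
K(86)*t(j(0)) = 4*8 = 32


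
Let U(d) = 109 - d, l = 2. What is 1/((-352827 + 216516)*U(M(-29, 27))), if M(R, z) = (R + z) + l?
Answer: -1/14857899 ≈ -6.7304e-8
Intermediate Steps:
M(R, z) = 2 + R + z (M(R, z) = (R + z) + 2 = 2 + R + z)
1/((-352827 + 216516)*U(M(-29, 27))) = 1/((-352827 + 216516)*(109 - (2 - 29 + 27))) = 1/((-136311)*(109 - 1*0)) = -1/(136311*(109 + 0)) = -1/136311/109 = -1/136311*1/109 = -1/14857899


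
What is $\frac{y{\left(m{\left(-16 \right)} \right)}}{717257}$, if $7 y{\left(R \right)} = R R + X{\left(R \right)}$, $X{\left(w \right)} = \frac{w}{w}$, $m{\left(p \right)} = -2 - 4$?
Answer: $\frac{37}{5020799} \approx 7.3693 \cdot 10^{-6}$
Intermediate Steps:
$m{\left(p \right)} = -6$ ($m{\left(p \right)} = -2 - 4 = -6$)
$X{\left(w \right)} = 1$
$y{\left(R \right)} = \frac{1}{7} + \frac{R^{2}}{7}$ ($y{\left(R \right)} = \frac{R R + 1}{7} = \frac{R^{2} + 1}{7} = \frac{1 + R^{2}}{7} = \frac{1}{7} + \frac{R^{2}}{7}$)
$\frac{y{\left(m{\left(-16 \right)} \right)}}{717257} = \frac{\frac{1}{7} + \frac{\left(-6\right)^{2}}{7}}{717257} = \left(\frac{1}{7} + \frac{1}{7} \cdot 36\right) \frac{1}{717257} = \left(\frac{1}{7} + \frac{36}{7}\right) \frac{1}{717257} = \frac{37}{7} \cdot \frac{1}{717257} = \frac{37}{5020799}$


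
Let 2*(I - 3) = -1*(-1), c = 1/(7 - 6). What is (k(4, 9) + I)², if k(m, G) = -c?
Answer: 25/4 ≈ 6.2500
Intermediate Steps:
c = 1 (c = 1/1 = 1)
k(m, G) = -1 (k(m, G) = -1*1 = -1)
I = 7/2 (I = 3 + (-1*(-1))/2 = 3 + (½)*1 = 3 + ½ = 7/2 ≈ 3.5000)
(k(4, 9) + I)² = (-1 + 7/2)² = (5/2)² = 25/4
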